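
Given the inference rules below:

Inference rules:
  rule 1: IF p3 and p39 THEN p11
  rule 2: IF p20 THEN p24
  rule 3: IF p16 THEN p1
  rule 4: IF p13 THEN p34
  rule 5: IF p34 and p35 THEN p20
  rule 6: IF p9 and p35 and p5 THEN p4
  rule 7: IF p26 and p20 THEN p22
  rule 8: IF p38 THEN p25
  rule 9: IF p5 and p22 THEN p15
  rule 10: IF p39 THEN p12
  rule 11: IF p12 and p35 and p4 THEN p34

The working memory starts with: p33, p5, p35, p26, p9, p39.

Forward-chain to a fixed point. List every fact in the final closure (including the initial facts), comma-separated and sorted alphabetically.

p12, p15, p20, p22, p24, p26, p33, p34, p35, p39, p4, p5, p9

[1] rule 6 [IF p9 and p35 and p5 THEN p4]; rule 10 [IF p39 THEN p12]. ⇒ new: p4, p12.
[2] rule 11 [IF p12 and p35 and p4 THEN p34]. ⇒ new: p34.
[3] rule 5 [IF p34 and p35 THEN p20]. ⇒ new: p20.
[4] rule 2 [IF p20 THEN p24]; rule 7 [IF p26 and p20 THEN p22]. ⇒ new: p24, p22.
[5] rule 9 [IF p5 and p22 THEN p15]. ⇒ new: p15.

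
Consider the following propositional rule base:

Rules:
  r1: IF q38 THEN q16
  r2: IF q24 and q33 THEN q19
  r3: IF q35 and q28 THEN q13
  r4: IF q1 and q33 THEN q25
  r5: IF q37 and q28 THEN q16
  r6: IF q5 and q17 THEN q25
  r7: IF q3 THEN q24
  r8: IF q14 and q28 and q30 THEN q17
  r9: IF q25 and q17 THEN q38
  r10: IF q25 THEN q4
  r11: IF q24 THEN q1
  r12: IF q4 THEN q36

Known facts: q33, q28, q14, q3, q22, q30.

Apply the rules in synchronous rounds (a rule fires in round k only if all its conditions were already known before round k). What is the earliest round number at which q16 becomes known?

5

Round 1: r7 [IF q3 THEN q24]; r8 [IF q14 and q28 and q30 THEN q17]. New: q24, q17.
Round 2: r2 [IF q24 and q33 THEN q19]; r11 [IF q24 THEN q1]. New: q19, q1.
Round 3: r4 [IF q1 and q33 THEN q25]. New: q25.
Round 4: r9 [IF q25 and q17 THEN q38]; r10 [IF q25 THEN q4]. New: q38, q4.
Round 5: r1 [IF q38 THEN q16]; r12 [IF q4 THEN q36]. New: q16, q36.
q16 first appears in round 5.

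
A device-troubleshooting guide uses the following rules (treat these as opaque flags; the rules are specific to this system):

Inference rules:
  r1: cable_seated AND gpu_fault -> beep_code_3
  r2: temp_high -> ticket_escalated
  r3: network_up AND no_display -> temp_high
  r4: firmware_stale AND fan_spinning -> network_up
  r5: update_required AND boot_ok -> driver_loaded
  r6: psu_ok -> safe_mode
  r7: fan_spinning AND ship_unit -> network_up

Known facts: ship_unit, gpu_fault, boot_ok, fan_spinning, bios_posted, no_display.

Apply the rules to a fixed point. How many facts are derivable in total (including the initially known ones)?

[1] r7 [fan_spinning AND ship_unit -> network_up]. ⇒ new: network_up.
[2] r3 [network_up AND no_display -> temp_high]. ⇒ new: temp_high.
[3] r2 [temp_high -> ticket_escalated]. ⇒ new: ticket_escalated.
Closure: {bios_posted, boot_ok, fan_spinning, gpu_fault, network_up, no_display, ship_unit, temp_high, ticket_escalated} — 9 facts.

9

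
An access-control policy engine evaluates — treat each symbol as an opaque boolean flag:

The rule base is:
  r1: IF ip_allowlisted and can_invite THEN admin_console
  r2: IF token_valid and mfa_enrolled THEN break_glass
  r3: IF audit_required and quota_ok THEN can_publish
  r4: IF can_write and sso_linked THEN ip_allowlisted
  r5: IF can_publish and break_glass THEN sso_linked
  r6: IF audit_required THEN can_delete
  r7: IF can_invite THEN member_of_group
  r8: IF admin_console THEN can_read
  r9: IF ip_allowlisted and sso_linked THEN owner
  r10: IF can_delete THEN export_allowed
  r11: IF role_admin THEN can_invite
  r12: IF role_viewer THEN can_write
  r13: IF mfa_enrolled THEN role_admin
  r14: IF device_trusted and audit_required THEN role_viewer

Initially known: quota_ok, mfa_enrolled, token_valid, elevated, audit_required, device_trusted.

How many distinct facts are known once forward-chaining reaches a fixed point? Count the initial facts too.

Round 1 — r2, r3, r6, r13, r14, derive break_glass, can_publish, can_delete, role_admin, role_viewer.
Round 2 — r5, r10, r11, r12, derive sso_linked, export_allowed, can_invite, can_write.
Round 3 — r4, r7, derive ip_allowlisted, member_of_group.
Round 4 — r1, r9, derive admin_console, owner.
Round 5 — r8, derive can_read.
Closure: {admin_console, audit_required, break_glass, can_delete, can_invite, can_publish, can_read, can_write, device_trusted, elevated, export_allowed, ip_allowlisted, member_of_group, mfa_enrolled, owner, quota_ok, role_admin, role_viewer, sso_linked, token_valid} — 20 facts.

20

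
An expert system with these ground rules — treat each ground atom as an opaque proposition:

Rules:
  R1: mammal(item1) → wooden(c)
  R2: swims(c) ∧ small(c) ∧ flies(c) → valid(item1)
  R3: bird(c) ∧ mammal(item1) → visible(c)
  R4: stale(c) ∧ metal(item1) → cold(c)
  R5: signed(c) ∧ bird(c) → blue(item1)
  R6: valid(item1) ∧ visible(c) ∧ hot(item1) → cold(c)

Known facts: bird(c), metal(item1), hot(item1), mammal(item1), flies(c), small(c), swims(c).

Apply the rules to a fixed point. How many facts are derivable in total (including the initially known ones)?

11

Round 1: R1 [mammal(item1) → wooden(c)]; R2 [swims(c) ∧ small(c) ∧ flies(c) → valid(item1)]; R3 [bird(c) ∧ mammal(item1) → visible(c)]. Adds wooden(c), valid(item1), visible(c).
Round 2: R6 [valid(item1) ∧ visible(c) ∧ hot(item1) → cold(c)]. Adds cold(c).
Closure: {bird(c), cold(c), flies(c), hot(item1), mammal(item1), metal(item1), small(c), swims(c), valid(item1), visible(c), wooden(c)} — 11 facts.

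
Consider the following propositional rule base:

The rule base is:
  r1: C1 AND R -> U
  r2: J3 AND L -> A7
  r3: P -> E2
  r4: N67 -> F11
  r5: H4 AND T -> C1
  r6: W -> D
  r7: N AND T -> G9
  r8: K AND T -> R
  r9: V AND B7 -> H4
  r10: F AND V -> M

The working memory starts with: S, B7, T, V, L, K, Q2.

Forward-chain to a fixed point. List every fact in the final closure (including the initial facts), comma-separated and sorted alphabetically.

Round 1 — r8, r9, derive R, H4.
Round 2 — r5, derive C1.
Round 3 — r1, derive U.

B7, C1, H4, K, L, Q2, R, S, T, U, V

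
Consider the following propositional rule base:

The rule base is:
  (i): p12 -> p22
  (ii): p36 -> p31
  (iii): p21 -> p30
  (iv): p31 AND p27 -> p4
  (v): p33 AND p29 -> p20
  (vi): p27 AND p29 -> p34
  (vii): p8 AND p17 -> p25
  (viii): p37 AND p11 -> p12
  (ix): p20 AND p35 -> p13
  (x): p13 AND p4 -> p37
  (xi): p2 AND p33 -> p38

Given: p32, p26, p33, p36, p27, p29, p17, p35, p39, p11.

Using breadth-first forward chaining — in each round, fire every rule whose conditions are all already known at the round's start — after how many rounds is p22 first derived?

Round 1: (ii) [p36 -> p31]; (v) [p33 AND p29 -> p20]; (vi) [p27 AND p29 -> p34]. Adds p31, p20, p34.
Round 2: (iv) [p31 AND p27 -> p4]; (ix) [p20 AND p35 -> p13]. Adds p4, p13.
Round 3: (x) [p13 AND p4 -> p37]. Adds p37.
Round 4: (viii) [p37 AND p11 -> p12]. Adds p12.
Round 5: (i) [p12 -> p22]. Adds p22.
p22 first appears in round 5.

5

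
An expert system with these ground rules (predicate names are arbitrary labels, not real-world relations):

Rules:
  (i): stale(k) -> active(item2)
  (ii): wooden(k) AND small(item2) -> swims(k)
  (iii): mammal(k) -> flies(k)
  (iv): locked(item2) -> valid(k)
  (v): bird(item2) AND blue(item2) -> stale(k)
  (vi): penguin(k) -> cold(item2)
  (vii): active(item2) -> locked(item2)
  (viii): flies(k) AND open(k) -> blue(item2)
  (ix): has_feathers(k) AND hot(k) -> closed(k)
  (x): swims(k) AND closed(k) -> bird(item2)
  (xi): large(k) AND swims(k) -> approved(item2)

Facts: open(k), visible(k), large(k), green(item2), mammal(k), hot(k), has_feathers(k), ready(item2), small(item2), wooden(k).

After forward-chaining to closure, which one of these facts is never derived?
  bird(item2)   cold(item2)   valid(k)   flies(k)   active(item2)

Round 1 fires (ii), (iii), (ix), giving swims(k), flies(k), closed(k).
Round 2 fires (viii), (x), (xi), giving blue(item2), bird(item2), approved(item2).
Round 3 fires (v), giving stale(k).
Round 4 fires (i), giving active(item2).
Round 5 fires (vii), giving locked(item2).
Round 6 fires (iv), giving valid(k).
Derived: bird(item2) (round 2), active(item2) (round 4), flies(k) (round 1), valid(k) (round 6). cold(item2) never appears in any round.

cold(item2)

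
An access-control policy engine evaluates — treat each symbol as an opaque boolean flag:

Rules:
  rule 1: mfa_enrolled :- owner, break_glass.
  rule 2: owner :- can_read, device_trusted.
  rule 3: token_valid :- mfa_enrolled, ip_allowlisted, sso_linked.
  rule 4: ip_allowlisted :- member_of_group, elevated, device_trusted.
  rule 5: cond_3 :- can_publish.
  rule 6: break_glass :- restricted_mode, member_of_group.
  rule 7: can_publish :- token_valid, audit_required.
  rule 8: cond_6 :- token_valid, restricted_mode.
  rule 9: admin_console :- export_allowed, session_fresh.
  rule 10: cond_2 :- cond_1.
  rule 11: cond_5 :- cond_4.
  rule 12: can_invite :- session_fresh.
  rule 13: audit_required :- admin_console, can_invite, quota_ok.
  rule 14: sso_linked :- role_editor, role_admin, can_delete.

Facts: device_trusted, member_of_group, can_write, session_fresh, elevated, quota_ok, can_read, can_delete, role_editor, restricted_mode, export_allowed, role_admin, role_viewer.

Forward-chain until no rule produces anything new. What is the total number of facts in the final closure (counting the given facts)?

Round 1: rule 2 [owner :- can_read, device_trusted.]; rule 4 [ip_allowlisted :- member_of_group, elevated, device_trusted.]; rule 6 [break_glass :- restricted_mode, member_of_group.]; rule 9 [admin_console :- export_allowed, session_fresh.]; rule 12 [can_invite :- session_fresh.]; rule 14 [sso_linked :- role_editor, role_admin, can_delete.]. Adds owner, ip_allowlisted, break_glass, admin_console, can_invite, sso_linked.
Round 2: rule 1 [mfa_enrolled :- owner, break_glass.]; rule 13 [audit_required :- admin_console, can_invite, quota_ok.]. Adds mfa_enrolled, audit_required.
Round 3: rule 3 [token_valid :- mfa_enrolled, ip_allowlisted, sso_linked.]. Adds token_valid.
Round 4: rule 7 [can_publish :- token_valid, audit_required.]; rule 8 [cond_6 :- token_valid, restricted_mode.]. Adds can_publish, cond_6.
Round 5: rule 5 [cond_3 :- can_publish.]. Adds cond_3.
Closure: {admin_console, audit_required, break_glass, can_delete, can_invite, can_publish, can_read, can_write, cond_3, cond_6, device_trusted, elevated, export_allowed, ip_allowlisted, member_of_group, mfa_enrolled, owner, quota_ok, restricted_mode, role_admin, role_editor, role_viewer, session_fresh, sso_linked, token_valid} — 25 facts.

25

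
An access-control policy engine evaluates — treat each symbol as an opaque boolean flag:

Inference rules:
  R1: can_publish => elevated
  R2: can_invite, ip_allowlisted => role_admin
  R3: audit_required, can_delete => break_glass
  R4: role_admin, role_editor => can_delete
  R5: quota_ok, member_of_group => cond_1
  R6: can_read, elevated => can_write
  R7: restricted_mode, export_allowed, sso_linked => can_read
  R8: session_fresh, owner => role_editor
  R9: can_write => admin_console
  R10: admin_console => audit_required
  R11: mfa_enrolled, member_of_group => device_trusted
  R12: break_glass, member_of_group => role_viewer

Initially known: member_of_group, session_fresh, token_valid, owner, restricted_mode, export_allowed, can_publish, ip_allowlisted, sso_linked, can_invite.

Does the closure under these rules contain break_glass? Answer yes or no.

[1] R1 [can_publish => elevated]; R2 [can_invite, ip_allowlisted => role_admin]; R7 [restricted_mode, export_allowed, sso_linked => can_read]; R8 [session_fresh, owner => role_editor]. ⇒ new: elevated, role_admin, can_read, role_editor.
[2] R4 [role_admin, role_editor => can_delete]; R6 [can_read, elevated => can_write]. ⇒ new: can_delete, can_write.
[3] R9 [can_write => admin_console]. ⇒ new: admin_console.
[4] R10 [admin_console => audit_required]. ⇒ new: audit_required.
[5] R3 [audit_required, can_delete => break_glass]. ⇒ new: break_glass.
[6] R12 [break_glass, member_of_group => role_viewer]. ⇒ new: role_viewer.
break_glass appears in round 5, so it is derivable.

yes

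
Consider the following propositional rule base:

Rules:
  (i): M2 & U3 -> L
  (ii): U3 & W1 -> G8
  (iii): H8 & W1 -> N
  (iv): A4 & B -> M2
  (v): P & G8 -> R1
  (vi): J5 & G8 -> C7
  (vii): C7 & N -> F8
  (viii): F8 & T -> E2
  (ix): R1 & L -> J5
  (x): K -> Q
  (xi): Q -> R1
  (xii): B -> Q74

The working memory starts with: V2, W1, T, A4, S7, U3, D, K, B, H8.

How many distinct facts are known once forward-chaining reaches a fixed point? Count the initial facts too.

21

Round 1: (ii) [U3 & W1 -> G8]; (iii) [H8 & W1 -> N]; (iv) [A4 & B -> M2]; (x) [K -> Q]; (xii) [B -> Q74]. Adds G8, N, M2, Q, Q74.
Round 2: (i) [M2 & U3 -> L]; (xi) [Q -> R1]. Adds L, R1.
Round 3: (ix) [R1 & L -> J5]. Adds J5.
Round 4: (vi) [J5 & G8 -> C7]. Adds C7.
Round 5: (vii) [C7 & N -> F8]. Adds F8.
Round 6: (viii) [F8 & T -> E2]. Adds E2.
Closure: {A4, B, C7, D, E2, F8, G8, H8, J5, K, L, M2, N, Q, Q74, R1, S7, T, U3, V2, W1} — 21 facts.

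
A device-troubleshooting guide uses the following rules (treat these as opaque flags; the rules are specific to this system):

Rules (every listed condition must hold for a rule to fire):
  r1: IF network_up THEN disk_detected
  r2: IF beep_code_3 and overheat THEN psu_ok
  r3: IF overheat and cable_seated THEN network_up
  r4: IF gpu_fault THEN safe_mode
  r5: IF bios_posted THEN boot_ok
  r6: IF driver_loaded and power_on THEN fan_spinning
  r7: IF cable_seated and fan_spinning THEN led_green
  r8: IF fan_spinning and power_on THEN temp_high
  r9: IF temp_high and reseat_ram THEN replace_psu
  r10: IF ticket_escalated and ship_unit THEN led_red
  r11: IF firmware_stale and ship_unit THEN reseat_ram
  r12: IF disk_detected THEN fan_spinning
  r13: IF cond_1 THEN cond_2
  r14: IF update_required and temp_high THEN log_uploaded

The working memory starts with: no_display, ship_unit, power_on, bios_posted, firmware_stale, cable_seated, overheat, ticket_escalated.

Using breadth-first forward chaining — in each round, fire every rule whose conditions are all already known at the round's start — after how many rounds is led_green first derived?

Round 1: r3 [IF overheat and cable_seated THEN network_up]; r5 [IF bios_posted THEN boot_ok]; r10 [IF ticket_escalated and ship_unit THEN led_red]; r11 [IF firmware_stale and ship_unit THEN reseat_ram]. Adds network_up, boot_ok, led_red, reseat_ram.
Round 2: r1 [IF network_up THEN disk_detected]. Adds disk_detected.
Round 3: r12 [IF disk_detected THEN fan_spinning]. Adds fan_spinning.
Round 4: r7 [IF cable_seated and fan_spinning THEN led_green]; r8 [IF fan_spinning and power_on THEN temp_high]. Adds led_green, temp_high.
led_green first appears in round 4.

4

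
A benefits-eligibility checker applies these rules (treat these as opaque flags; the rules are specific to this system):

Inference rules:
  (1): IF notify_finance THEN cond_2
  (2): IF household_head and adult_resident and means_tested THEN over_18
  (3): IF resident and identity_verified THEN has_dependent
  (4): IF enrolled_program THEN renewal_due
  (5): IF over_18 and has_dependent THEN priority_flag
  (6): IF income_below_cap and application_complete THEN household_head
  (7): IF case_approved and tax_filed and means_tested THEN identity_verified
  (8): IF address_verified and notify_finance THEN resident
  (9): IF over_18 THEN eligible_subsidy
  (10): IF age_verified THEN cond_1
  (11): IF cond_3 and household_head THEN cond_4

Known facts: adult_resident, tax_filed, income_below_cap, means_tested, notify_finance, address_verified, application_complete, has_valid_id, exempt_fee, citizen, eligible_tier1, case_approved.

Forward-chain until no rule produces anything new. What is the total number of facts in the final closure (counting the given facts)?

Round 1 fires (1), (6), (7), (8), giving cond_2, household_head, identity_verified, resident.
Round 2 fires (2), (3), giving over_18, has_dependent.
Round 3 fires (5), (9), giving priority_flag, eligible_subsidy.
Closure: {address_verified, adult_resident, application_complete, case_approved, citizen, cond_2, eligible_subsidy, eligible_tier1, exempt_fee, has_dependent, has_valid_id, household_head, identity_verified, income_below_cap, means_tested, notify_finance, over_18, priority_flag, resident, tax_filed} — 20 facts.

20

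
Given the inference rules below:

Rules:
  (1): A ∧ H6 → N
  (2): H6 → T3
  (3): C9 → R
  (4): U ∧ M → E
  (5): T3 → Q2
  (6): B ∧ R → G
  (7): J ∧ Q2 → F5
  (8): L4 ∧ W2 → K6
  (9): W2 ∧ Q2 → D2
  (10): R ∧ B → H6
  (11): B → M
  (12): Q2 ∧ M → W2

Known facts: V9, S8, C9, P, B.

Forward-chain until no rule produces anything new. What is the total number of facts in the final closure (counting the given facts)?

13

Round 1: (3) [C9 → R]; (11) [B → M]. Adds R, M.
Round 2: (6) [B ∧ R → G]; (10) [R ∧ B → H6]. Adds G, H6.
Round 3: (2) [H6 → T3]. Adds T3.
Round 4: (5) [T3 → Q2]. Adds Q2.
Round 5: (12) [Q2 ∧ M → W2]. Adds W2.
Round 6: (9) [W2 ∧ Q2 → D2]. Adds D2.
Closure: {B, C9, D2, G, H6, M, P, Q2, R, S8, T3, V9, W2} — 13 facts.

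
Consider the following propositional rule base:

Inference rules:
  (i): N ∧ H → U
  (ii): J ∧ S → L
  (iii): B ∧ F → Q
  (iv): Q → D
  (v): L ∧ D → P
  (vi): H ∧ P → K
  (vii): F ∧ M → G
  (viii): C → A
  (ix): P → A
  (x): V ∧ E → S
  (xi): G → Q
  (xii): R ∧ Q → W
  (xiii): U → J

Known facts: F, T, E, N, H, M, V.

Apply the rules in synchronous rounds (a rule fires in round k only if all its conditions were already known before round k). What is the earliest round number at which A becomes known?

5

Round 1 — (i), (vii), (x), derive U, G, S.
Round 2 — (xi), (xiii), derive Q, J.
Round 3 — (ii), (iv), derive L, D.
Round 4 — (v), derive P.
Round 5 — (vi), (ix), derive K, A.
A first appears in round 5.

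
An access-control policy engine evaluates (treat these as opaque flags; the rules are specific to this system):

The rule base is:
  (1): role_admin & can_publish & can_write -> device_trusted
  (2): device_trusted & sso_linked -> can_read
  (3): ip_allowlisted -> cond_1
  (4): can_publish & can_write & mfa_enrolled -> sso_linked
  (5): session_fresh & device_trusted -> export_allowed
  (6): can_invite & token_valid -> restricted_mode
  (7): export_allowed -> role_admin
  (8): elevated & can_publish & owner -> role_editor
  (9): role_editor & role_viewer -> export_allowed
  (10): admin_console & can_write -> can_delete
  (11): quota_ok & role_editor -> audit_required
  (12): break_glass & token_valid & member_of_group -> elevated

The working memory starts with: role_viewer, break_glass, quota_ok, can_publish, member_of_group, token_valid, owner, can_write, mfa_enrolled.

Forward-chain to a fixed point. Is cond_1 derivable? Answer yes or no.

no

Round 1: (4) [can_publish & can_write & mfa_enrolled -> sso_linked]; (12) [break_glass & token_valid & member_of_group -> elevated]. New: sso_linked, elevated.
Round 2: (8) [elevated & can_publish & owner -> role_editor]. New: role_editor.
Round 3: (9) [role_editor & role_viewer -> export_allowed]; (11) [quota_ok & role_editor -> audit_required]. New: export_allowed, audit_required.
Round 4: (7) [export_allowed -> role_admin]. New: role_admin.
Round 5: (1) [role_admin & can_publish & can_write -> device_trusted]. New: device_trusted.
Round 6: (2) [device_trusted & sso_linked -> can_read]. New: can_read.
Fixed point reached. cond_1 is concluded only by (3); (3) needs ip_allowlisted (never derived).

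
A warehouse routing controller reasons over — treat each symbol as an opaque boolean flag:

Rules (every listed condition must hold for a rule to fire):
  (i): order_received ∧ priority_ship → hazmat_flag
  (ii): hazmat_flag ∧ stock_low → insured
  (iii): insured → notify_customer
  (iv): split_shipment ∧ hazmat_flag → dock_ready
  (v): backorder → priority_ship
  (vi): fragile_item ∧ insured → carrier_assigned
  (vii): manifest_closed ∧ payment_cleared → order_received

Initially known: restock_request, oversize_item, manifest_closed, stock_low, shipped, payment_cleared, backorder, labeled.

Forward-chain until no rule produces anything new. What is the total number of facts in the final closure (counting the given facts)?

13

[1] (v) [backorder → priority_ship]; (vii) [manifest_closed ∧ payment_cleared → order_received]. ⇒ new: priority_ship, order_received.
[2] (i) [order_received ∧ priority_ship → hazmat_flag]. ⇒ new: hazmat_flag.
[3] (ii) [hazmat_flag ∧ stock_low → insured]. ⇒ new: insured.
[4] (iii) [insured → notify_customer]. ⇒ new: notify_customer.
Closure: {backorder, hazmat_flag, insured, labeled, manifest_closed, notify_customer, order_received, oversize_item, payment_cleared, priority_ship, restock_request, shipped, stock_low} — 13 facts.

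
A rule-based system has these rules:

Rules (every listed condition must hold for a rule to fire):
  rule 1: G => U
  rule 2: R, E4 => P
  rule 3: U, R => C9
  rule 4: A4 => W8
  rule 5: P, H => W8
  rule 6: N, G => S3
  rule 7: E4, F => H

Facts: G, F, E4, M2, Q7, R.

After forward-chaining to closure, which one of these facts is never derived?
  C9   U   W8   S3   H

S3

[1] rule 1 [G => U]; rule 2 [R, E4 => P]; rule 7 [E4, F => H]. ⇒ new: U, P, H.
[2] rule 3 [U, R => C9]; rule 5 [P, H => W8]. ⇒ new: C9, W8.
Derived: C9 (round 2), H (round 1), W8 (round 2), U (round 1). S3 never appears in any round.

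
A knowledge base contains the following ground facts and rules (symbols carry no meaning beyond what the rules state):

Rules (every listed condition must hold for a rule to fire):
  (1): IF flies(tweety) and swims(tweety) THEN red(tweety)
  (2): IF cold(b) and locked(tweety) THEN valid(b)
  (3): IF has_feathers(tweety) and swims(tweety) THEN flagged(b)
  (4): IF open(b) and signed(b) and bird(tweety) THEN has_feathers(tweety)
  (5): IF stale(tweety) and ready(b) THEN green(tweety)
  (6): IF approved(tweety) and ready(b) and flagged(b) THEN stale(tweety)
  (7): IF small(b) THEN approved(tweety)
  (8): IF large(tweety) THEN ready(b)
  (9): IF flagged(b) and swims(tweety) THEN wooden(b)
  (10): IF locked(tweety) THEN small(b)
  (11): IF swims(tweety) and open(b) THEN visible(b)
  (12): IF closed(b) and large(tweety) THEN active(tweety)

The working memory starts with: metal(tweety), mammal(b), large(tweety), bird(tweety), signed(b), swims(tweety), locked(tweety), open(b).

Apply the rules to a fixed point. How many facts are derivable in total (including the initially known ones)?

Round 1: (4) [IF open(b) and signed(b) and bird(tweety) THEN has_feathers(tweety)]; (8) [IF large(tweety) THEN ready(b)]; (10) [IF locked(tweety) THEN small(b)]; (11) [IF swims(tweety) and open(b) THEN visible(b)]. Adds has_feathers(tweety), ready(b), small(b), visible(b).
Round 2: (3) [IF has_feathers(tweety) and swims(tweety) THEN flagged(b)]; (7) [IF small(b) THEN approved(tweety)]. Adds flagged(b), approved(tweety).
Round 3: (6) [IF approved(tweety) and ready(b) and flagged(b) THEN stale(tweety)]; (9) [IF flagged(b) and swims(tweety) THEN wooden(b)]. Adds stale(tweety), wooden(b).
Round 4: (5) [IF stale(tweety) and ready(b) THEN green(tweety)]. Adds green(tweety).
Closure: {approved(tweety), bird(tweety), flagged(b), green(tweety), has_feathers(tweety), large(tweety), locked(tweety), mammal(b), metal(tweety), open(b), ready(b), signed(b), small(b), stale(tweety), swims(tweety), visible(b), wooden(b)} — 17 facts.

17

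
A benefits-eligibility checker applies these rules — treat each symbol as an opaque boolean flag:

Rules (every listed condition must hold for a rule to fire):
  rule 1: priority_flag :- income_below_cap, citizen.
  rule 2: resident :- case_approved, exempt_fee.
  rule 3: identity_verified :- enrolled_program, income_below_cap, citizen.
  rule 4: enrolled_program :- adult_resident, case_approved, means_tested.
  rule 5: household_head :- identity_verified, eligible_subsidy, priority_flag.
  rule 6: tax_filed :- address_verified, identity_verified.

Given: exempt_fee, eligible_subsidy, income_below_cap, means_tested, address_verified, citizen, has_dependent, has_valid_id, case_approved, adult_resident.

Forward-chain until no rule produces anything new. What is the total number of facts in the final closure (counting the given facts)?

16

Round 1: rule 1 [priority_flag :- income_below_cap, citizen.]; rule 2 [resident :- case_approved, exempt_fee.]; rule 4 [enrolled_program :- adult_resident, case_approved, means_tested.]. New: priority_flag, resident, enrolled_program.
Round 2: rule 3 [identity_verified :- enrolled_program, income_below_cap, citizen.]. New: identity_verified.
Round 3: rule 5 [household_head :- identity_verified, eligible_subsidy, priority_flag.]; rule 6 [tax_filed :- address_verified, identity_verified.]. New: household_head, tax_filed.
Closure: {address_verified, adult_resident, case_approved, citizen, eligible_subsidy, enrolled_program, exempt_fee, has_dependent, has_valid_id, household_head, identity_verified, income_below_cap, means_tested, priority_flag, resident, tax_filed} — 16 facts.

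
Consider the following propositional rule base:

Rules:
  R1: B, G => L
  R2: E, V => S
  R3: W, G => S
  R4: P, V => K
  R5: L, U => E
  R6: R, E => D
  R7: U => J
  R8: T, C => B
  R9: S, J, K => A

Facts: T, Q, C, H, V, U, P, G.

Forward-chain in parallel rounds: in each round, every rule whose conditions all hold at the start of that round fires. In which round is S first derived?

4

Round 1 — R4, R7, R8, derive K, J, B.
Round 2 — R1, derive L.
Round 3 — R5, derive E.
Round 4 — R2, derive S.
S first appears in round 4.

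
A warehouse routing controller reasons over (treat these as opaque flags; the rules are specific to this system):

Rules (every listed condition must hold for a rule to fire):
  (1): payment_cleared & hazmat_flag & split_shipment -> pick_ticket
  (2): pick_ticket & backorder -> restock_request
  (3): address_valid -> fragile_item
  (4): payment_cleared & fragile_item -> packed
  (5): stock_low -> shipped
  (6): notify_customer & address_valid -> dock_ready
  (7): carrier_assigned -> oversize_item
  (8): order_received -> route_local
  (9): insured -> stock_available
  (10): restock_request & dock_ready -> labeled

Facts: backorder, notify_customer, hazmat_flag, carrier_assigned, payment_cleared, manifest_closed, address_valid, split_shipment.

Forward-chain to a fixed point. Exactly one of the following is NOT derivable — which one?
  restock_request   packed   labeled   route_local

Round 1: (1) [payment_cleared & hazmat_flag & split_shipment -> pick_ticket]; (3) [address_valid -> fragile_item]; (6) [notify_customer & address_valid -> dock_ready]; (7) [carrier_assigned -> oversize_item]. New: pick_ticket, fragile_item, dock_ready, oversize_item.
Round 2: (2) [pick_ticket & backorder -> restock_request]; (4) [payment_cleared & fragile_item -> packed]. New: restock_request, packed.
Round 3: (10) [restock_request & dock_ready -> labeled]. New: labeled.
Derived: packed (round 2), labeled (round 3), restock_request (round 2). route_local never appears in any round.

route_local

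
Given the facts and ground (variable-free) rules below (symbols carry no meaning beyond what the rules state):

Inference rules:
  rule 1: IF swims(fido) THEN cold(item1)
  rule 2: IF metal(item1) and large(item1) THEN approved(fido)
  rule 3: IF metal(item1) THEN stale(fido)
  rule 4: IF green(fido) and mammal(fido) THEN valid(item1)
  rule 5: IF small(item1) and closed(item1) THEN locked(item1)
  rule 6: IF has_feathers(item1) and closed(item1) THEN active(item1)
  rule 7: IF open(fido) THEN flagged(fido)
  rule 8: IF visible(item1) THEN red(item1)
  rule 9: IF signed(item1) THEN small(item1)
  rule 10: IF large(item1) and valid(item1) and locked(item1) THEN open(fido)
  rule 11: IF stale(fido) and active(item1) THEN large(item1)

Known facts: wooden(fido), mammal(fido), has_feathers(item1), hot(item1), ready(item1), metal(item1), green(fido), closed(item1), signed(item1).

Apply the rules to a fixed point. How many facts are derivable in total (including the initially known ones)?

Round 1 fires rule 3, rule 4, rule 6, rule 9, giving stale(fido), valid(item1), active(item1), small(item1).
Round 2 fires rule 5, rule 11, giving locked(item1), large(item1).
Round 3 fires rule 2, rule 10, giving approved(fido), open(fido).
Round 4 fires rule 7, giving flagged(fido).
Closure: {active(item1), approved(fido), closed(item1), flagged(fido), green(fido), has_feathers(item1), hot(item1), large(item1), locked(item1), mammal(fido), metal(item1), open(fido), ready(item1), signed(item1), small(item1), stale(fido), valid(item1), wooden(fido)} — 18 facts.

18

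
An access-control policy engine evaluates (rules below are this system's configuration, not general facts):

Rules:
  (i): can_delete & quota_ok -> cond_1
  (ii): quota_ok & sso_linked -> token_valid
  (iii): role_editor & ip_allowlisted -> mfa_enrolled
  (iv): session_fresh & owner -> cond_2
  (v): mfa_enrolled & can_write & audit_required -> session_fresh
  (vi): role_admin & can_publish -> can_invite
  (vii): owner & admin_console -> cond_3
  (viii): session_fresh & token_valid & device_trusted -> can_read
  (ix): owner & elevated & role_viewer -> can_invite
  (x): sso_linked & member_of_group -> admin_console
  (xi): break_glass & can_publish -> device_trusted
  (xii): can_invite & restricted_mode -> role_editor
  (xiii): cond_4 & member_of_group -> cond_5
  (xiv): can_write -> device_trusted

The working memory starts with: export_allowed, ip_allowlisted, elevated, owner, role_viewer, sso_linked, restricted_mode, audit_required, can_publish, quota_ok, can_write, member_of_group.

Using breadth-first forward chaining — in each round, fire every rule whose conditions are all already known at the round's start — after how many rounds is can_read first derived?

5

Round 1 — (ii), (ix), (x), (xiv), derive token_valid, can_invite, admin_console, device_trusted.
Round 2 — (vii), (xii), derive cond_3, role_editor.
Round 3 — (iii), derive mfa_enrolled.
Round 4 — (v), derive session_fresh.
Round 5 — (iv), (viii), derive cond_2, can_read.
can_read first appears in round 5.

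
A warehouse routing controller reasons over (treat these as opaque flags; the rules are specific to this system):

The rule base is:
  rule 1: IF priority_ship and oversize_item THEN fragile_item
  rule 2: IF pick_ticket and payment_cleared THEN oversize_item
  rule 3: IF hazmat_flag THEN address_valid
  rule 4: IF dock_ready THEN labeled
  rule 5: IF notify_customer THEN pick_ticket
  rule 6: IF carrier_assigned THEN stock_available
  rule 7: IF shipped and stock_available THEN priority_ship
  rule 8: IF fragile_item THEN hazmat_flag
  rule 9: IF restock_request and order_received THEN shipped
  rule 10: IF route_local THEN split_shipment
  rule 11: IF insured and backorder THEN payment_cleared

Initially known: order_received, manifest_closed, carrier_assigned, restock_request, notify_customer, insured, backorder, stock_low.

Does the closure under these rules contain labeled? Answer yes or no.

no

Round 1: rule 5 [IF notify_customer THEN pick_ticket]; rule 6 [IF carrier_assigned THEN stock_available]; rule 9 [IF restock_request and order_received THEN shipped]; rule 11 [IF insured and backorder THEN payment_cleared]. New: pick_ticket, stock_available, shipped, payment_cleared.
Round 2: rule 2 [IF pick_ticket and payment_cleared THEN oversize_item]; rule 7 [IF shipped and stock_available THEN priority_ship]. New: oversize_item, priority_ship.
Round 3: rule 1 [IF priority_ship and oversize_item THEN fragile_item]. New: fragile_item.
Round 4: rule 8 [IF fragile_item THEN hazmat_flag]. New: hazmat_flag.
Round 5: rule 3 [IF hazmat_flag THEN address_valid]. New: address_valid.
Fixed point reached. labeled is concluded only by rule 4; rule 4 needs dock_ready (never derived).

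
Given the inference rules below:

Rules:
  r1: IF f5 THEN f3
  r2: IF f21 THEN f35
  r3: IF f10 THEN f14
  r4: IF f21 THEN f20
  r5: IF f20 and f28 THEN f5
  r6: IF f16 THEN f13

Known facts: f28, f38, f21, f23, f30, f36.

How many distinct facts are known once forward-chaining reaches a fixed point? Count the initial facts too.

10

Round 1: r2 [IF f21 THEN f35]; r4 [IF f21 THEN f20]. Adds f35, f20.
Round 2: r5 [IF f20 and f28 THEN f5]. Adds f5.
Round 3: r1 [IF f5 THEN f3]. Adds f3.
Closure: {f20, f21, f23, f28, f3, f30, f35, f36, f38, f5} — 10 facts.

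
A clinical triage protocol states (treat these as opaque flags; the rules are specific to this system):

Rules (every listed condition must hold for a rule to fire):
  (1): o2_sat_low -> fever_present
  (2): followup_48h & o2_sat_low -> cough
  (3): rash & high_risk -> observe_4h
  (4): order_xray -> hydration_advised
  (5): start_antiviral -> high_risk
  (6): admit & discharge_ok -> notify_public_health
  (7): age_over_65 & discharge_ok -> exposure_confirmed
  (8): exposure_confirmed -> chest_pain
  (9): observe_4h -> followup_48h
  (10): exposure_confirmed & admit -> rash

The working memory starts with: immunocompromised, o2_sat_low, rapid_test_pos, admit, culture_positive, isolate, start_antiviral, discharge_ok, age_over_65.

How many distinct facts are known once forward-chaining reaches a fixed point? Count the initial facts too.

18

[1] (1) [o2_sat_low -> fever_present]; (5) [start_antiviral -> high_risk]; (6) [admit & discharge_ok -> notify_public_health]; (7) [age_over_65 & discharge_ok -> exposure_confirmed]. ⇒ new: fever_present, high_risk, notify_public_health, exposure_confirmed.
[2] (8) [exposure_confirmed -> chest_pain]; (10) [exposure_confirmed & admit -> rash]. ⇒ new: chest_pain, rash.
[3] (3) [rash & high_risk -> observe_4h]. ⇒ new: observe_4h.
[4] (9) [observe_4h -> followup_48h]. ⇒ new: followup_48h.
[5] (2) [followup_48h & o2_sat_low -> cough]. ⇒ new: cough.
Closure: {admit, age_over_65, chest_pain, cough, culture_positive, discharge_ok, exposure_confirmed, fever_present, followup_48h, high_risk, immunocompromised, isolate, notify_public_health, o2_sat_low, observe_4h, rapid_test_pos, rash, start_antiviral} — 18 facts.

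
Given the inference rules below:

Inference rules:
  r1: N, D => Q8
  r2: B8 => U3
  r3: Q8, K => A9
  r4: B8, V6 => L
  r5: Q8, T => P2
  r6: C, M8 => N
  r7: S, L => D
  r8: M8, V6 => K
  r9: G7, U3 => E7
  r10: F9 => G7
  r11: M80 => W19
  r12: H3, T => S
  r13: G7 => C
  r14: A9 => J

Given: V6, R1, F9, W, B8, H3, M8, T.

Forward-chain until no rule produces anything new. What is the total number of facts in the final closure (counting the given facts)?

21

[1] r2 [B8 => U3]; r4 [B8, V6 => L]; r8 [M8, V6 => K]; r10 [F9 => G7]; r12 [H3, T => S]. ⇒ new: U3, L, K, G7, S.
[2] r7 [S, L => D]; r9 [G7, U3 => E7]; r13 [G7 => C]. ⇒ new: D, E7, C.
[3] r6 [C, M8 => N]. ⇒ new: N.
[4] r1 [N, D => Q8]. ⇒ new: Q8.
[5] r3 [Q8, K => A9]; r5 [Q8, T => P2]. ⇒ new: A9, P2.
[6] r14 [A9 => J]. ⇒ new: J.
Closure: {A9, B8, C, D, E7, F9, G7, H3, J, K, L, M8, N, P2, Q8, R1, S, T, U3, V6, W} — 21 facts.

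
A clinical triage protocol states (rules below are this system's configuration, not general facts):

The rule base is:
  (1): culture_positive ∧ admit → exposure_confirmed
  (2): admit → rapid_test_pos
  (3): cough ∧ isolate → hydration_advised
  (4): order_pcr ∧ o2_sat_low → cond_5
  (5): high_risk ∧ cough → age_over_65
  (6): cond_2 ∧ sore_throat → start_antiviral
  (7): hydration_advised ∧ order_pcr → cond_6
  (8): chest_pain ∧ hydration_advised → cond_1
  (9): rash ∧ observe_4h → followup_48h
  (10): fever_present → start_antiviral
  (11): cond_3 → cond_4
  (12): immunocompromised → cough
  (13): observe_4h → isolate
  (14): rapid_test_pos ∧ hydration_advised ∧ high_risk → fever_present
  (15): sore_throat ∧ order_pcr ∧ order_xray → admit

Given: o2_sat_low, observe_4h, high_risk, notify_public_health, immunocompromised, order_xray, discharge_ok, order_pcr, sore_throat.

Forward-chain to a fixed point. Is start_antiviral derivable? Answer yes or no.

Round 1 — (4), (12), (13), (15), derive cond_5, cough, isolate, admit.
Round 2 — (2), (3), (5), derive rapid_test_pos, hydration_advised, age_over_65.
Round 3 — (7), (14), derive cond_6, fever_present.
Round 4 — (10), derive start_antiviral.
start_antiviral appears in round 4, so it is derivable.

yes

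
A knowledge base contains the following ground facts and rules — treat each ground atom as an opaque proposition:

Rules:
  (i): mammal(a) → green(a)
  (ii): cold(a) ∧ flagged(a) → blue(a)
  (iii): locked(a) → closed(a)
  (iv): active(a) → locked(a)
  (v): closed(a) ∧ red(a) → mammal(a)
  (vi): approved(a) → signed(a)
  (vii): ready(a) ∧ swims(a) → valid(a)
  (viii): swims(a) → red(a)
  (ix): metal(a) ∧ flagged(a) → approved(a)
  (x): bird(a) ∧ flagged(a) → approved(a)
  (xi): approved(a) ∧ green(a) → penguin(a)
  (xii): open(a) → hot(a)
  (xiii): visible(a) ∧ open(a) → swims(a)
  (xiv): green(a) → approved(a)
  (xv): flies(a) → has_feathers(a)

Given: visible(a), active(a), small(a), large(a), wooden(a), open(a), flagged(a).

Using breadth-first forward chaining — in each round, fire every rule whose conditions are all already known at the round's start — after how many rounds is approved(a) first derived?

Round 1 fires (iv), (xii), (xiii), giving locked(a), hot(a), swims(a).
Round 2 fires (iii), (viii), giving closed(a), red(a).
Round 3 fires (v), giving mammal(a).
Round 4 fires (i), giving green(a).
Round 5 fires (xiv), giving approved(a).
approved(a) first appears in round 5.

5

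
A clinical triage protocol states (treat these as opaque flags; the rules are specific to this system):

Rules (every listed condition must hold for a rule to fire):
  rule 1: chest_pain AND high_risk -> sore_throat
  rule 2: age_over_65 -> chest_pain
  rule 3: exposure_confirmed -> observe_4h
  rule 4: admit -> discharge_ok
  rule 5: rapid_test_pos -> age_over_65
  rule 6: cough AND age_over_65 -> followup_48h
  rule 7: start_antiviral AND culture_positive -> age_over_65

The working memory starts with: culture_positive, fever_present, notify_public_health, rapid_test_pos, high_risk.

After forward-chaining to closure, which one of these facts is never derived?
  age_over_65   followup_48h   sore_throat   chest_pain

Round 1: rule 5 [rapid_test_pos -> age_over_65]. New: age_over_65.
Round 2: rule 2 [age_over_65 -> chest_pain]. New: chest_pain.
Round 3: rule 1 [chest_pain AND high_risk -> sore_throat]. New: sore_throat.
Derived: sore_throat (round 3), age_over_65 (round 1), chest_pain (round 2). followup_48h never appears in any round.

followup_48h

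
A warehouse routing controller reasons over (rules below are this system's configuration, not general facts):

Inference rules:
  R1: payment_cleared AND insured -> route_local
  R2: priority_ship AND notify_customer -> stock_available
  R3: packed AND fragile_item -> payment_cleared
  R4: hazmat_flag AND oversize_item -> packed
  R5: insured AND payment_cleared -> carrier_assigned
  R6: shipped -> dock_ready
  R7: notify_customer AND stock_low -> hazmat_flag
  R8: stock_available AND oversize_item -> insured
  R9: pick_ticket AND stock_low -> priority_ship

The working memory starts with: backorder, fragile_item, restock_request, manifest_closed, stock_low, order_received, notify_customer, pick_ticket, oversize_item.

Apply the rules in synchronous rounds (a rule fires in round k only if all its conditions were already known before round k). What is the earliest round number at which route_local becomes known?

4

Round 1: R7 [notify_customer AND stock_low -> hazmat_flag]; R9 [pick_ticket AND stock_low -> priority_ship]. Adds hazmat_flag, priority_ship.
Round 2: R2 [priority_ship AND notify_customer -> stock_available]; R4 [hazmat_flag AND oversize_item -> packed]. Adds stock_available, packed.
Round 3: R3 [packed AND fragile_item -> payment_cleared]; R8 [stock_available AND oversize_item -> insured]. Adds payment_cleared, insured.
Round 4: R1 [payment_cleared AND insured -> route_local]; R5 [insured AND payment_cleared -> carrier_assigned]. Adds route_local, carrier_assigned.
route_local first appears in round 4.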